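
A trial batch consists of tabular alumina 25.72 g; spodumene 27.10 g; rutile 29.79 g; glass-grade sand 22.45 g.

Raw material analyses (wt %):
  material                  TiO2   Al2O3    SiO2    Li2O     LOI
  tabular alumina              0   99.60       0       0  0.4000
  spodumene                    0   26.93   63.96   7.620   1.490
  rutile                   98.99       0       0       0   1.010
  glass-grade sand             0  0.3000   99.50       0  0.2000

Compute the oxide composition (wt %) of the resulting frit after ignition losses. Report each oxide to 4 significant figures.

Every computation carries exact precision in every operation — mid-chain values are displayed (rounded to four significant figures) at each printed step; every reported figure receives exactly one rounding. Derived quantities, which include LOI, net glass mass, the yield, four oxide percentages, the totals, are recomputed at full float precision, as written in the problem or the answer, from the batch weights on 104.2 g of glass.
Per-oxide mass from batch:
  TiO2: 29.79·0.9899 = 29.49 g
  Al2O3: 25.72·0.9960 + 27.10·0.2693 + 22.45·0.003000 = 32.98 g
  SiO2: 27.10·0.6396 + 22.45·0.9950 = 39.67 g
  Li2O: 27.10·0.07620 = 2.065 g
LOI: 25.72·0.004000 + 27.10·0.01490 + 29.79·0.01010 + 22.45·0.002000 = 0.8524 g
The glass mass, total less LOI, = 105.1 − 0.8524 = 104.2 g (= the summed oxide contributions)
each wt % is 100 × oxide ÷ glass

Glass mass = 104.2 g (batch 105.1 − LOI 0.8524).
Composition: TiO2 28.30%, Al2O3 31.65%, SiO2 38.07%, Li2O 1.982%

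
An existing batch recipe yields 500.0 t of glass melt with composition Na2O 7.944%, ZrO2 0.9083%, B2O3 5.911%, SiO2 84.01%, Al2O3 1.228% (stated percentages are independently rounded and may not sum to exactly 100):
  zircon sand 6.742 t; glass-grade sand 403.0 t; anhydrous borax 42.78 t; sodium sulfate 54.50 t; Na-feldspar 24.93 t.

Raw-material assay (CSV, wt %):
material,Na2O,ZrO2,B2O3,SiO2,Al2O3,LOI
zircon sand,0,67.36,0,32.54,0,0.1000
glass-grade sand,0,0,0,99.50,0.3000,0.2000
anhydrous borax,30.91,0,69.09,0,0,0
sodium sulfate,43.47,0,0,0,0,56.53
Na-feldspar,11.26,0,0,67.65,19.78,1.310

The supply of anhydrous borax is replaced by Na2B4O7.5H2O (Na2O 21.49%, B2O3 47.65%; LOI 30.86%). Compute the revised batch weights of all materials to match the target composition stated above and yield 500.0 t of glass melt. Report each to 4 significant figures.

The whole derivation carries full float precision through every step — rounding to 4 significant figures extends to each intermediate as displayed. Each reported result is rounded a single time — the derived quantities are rebuilt using the weight values on 500.0 t of glass at full precision (the totals, net glass mass, the yield, five oxide percentages, ignition loss) exactly as shown in either problem or answer.
Target oxide masses per 500.0 t glass melt:
  Na2O: 7.944% × 500.0 = 39.72 t
  ZrO2: 0.9083% × 500.0 = 4.542 t
  B2O3: 5.911% × 500.0 = 29.56 t
  SiO2: 84.01% × 500.0 = 420.0 t
  Al2O3: 1.228% × 500.0 = 6.140 t
Balance tally, oxide-wise, given the weights on record, per the basis as stated (every target is met by its sum inside rounding margins):
  Na2O: 62.03·0.2149 + 54.25·0.4347 + 24.93·0.1126 = 39.72 t (target 39.72 t)
  ZrO2: 6.742·0.6736 = 4.541 t (target 4.542 t)
  B2O3: 62.03·0.4765 = 29.56 t (target 29.56 t)
  SiO2: 6.742·0.3254 + 403.0·0.9950 + 24.93·0.6765 = 420.0 t (target 420.0 t)
  Al2O3: 403.0·0.003000 + 24.93·0.1978 = 6.140 t (target 6.140 t)
Mass balance on the glass: total batch − LOI = 500.0 t (targets for the oxides total 500.0 t; versus the stated basis of 500.0 t — deltas are rounding alone).
Adding the batch up: Σ batch = 551.0 t; ignition loss, Σ(batch × LOI) = 50.95 t; the yield ratio, glass ÷ batch: 90.75%.

Revised batch per 500.0 t glass melt:
  zircon sand: 6.742 t
  glass-grade sand: 403.0 t
  Na2B4O7.5H2O: 62.03 t
  sodium sulfate: 54.25 t
  Na-feldspar: 24.93 t
Total batch = 551.0 t; LOI loss = 50.95 t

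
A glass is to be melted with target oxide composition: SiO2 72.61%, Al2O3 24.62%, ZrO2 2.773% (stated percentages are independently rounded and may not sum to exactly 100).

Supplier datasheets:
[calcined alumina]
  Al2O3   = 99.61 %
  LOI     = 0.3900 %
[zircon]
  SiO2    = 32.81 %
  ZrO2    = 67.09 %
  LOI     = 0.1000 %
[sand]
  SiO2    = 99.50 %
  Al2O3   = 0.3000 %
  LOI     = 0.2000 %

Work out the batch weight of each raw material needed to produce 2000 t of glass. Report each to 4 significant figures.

Batch per 2000 t glass:
  calcined alumina: 490.0 t
  zircon: 82.67 t
  sand: 1432 t
Total batch = 2005 t; LOI loss = 4.858 t; yield = 99.76%

All arithmetic maintains full precision throughout. Working values are displayed rounded off to 4 significant figures alongside each step — exactly one rounding is applied to every reported result — all derived quantities (net glass mass, three oxide percentages, LOI, totals, the yield) are computed at full float precision starting from the weights on 2000 t of glass as quoted within problem or answer.
Target masses of each oxide per 2000 t glass:
  SiO2: 72.61% × 2000 = 1452 t
  Al2O3: 24.62% × 2000 = 492.4 t
  ZrO2: 2.773% × 2000 = 55.46 t
Sums-versus-targets review working from each reported weight, against the basis in use (sum by sum, the targets are met modulo rounding of the values):
  SiO2: 82.67·0.3281 + 1432·0.9950 = 1452 t (target 1452 t)
  Al2O3: 490.0·0.9961 + 1432·0.003000 = 492.4 t (target 492.4 t)
  ZrO2: 82.67·0.6709 = 55.46 t (target 55.46 t)
Glass-mass closure: net batch after ignition = 2000 t (per-oxide target masses sum to 2000 t; basis as stated: 2000 t — deltas are rounding alone).
Whole-batch sum: Σ batch = 2005 t; LOI removed, Σ of batch·LOI: 4.858 t; as yield: glass ÷ batch → 99.76%.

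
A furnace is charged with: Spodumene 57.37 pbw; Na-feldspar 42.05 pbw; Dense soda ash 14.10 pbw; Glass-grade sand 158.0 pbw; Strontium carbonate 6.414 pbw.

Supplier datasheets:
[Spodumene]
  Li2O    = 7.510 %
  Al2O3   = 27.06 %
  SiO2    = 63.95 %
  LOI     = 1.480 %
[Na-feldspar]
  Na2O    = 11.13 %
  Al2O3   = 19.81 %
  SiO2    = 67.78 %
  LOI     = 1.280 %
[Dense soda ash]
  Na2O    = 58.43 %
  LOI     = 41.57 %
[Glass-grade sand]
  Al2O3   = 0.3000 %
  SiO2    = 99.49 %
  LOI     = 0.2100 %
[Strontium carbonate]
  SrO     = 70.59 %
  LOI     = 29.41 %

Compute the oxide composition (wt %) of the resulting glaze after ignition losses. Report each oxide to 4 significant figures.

Rounding to 4 significant digits governs each mid-chain value as printed — the whole derivation maintains full float precision in all steps — a single rounding finalizes every reported result. All derived quantities, including net glass mass, totals, LOI, the yield, the five compositions, are carried starting from the weights at 268.5 pbw of glass at full precision, as written in the problem or the answer.
What the batch supplies per oxide:
  Li2O: 57.37·0.07510 = 4.308 pbw
  Na2O: 42.05·0.1113 + 14.10·0.5843 = 12.92 pbw
  Al2O3: 57.37·0.2706 + 42.05·0.1981 + 158.0·0.003000 = 24.33 pbw
  SiO2: 57.37·0.6395 + 42.05·0.6778 + 158.0·0.9949 = 222.4 pbw
  SrO: 6.414·0.7059 = 4.528 pbw
LOI: 57.37·0.01480 + 42.05·0.01280 + 14.10·0.4157 + 158.0·0.002100 + 6.414·0.2941 = 9.467 pbw
Net of LOI, the glass mass = 277.9 − 9.467 = 268.5 pbw (the oxide masses sum to this)
wt %: oxide over glass, times 100

Glass mass = 268.5 pbw (batch 277.9 − LOI 9.467).
Composition: Li2O 1.605%, Na2O 4.812%, Al2O3 9.062%, SiO2 82.83%, SrO 1.686%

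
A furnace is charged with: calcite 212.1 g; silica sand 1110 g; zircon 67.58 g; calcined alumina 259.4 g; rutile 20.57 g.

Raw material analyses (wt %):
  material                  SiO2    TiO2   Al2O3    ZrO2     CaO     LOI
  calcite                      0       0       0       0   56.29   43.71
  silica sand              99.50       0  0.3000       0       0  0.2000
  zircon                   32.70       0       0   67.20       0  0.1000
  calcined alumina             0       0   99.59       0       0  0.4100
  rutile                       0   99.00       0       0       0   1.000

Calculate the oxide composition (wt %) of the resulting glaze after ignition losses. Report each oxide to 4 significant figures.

Glass mass = 1573 g (batch 1670 − LOI 96.27).
Composition: SiO2 71.60%, TiO2 1.294%, Al2O3 16.63%, ZrO2 2.886%, CaO 7.588%

Intermediates are displayed rounded to 4 significant digits as written — each numeric step keeps full precision in all steps — a single rounding yields each reported number. Derived quantities (LOI, the five compositions, net glass mass, totals, yield) are carried from the weighed amounts for 1573 g of glass at exact precision as written in either problem or answer.
Per-oxide mass from batch:
  SiO2: 1110·0.9950 + 67.58·0.3270 = 1127 g
  TiO2: 20.57·0.9900 = 20.36 g
  Al2O3: 1110·0.003000 + 259.4·0.9959 = 261.7 g
  ZrO2: 67.58·0.6720 = 45.41 g
  CaO: 212.1·0.5629 = 119.4 g
LOI: 212.1·0.4371 + 1110·0.002000 + 67.58·0.001000 + 259.4·0.004100 + 20.57·0.01000 = 96.27 g
Net of LOI, the glass mass = 1670 − 96.27 = 1573 g (= the summed oxide contributions)
each wt % is 100 × oxide ÷ glass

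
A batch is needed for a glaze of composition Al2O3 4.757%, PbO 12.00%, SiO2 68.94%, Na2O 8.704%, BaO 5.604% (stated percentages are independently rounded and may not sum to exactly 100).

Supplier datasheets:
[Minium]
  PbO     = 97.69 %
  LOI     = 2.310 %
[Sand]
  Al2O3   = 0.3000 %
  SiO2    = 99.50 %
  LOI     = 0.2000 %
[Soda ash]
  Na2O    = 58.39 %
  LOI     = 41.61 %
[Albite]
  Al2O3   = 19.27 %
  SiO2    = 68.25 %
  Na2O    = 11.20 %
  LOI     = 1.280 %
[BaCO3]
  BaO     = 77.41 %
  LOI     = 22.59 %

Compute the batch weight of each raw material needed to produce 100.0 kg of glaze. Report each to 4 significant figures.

Intermediates appear rounded to four significant digits within the worked lines. The whole derivation holds exact precision through the solve. Every reported value takes a single rounding; the derived quantities, including LOI, yield, totals, the five compositions, glass mass, are computed starting from the weights for 100.0 kg of glass in full precision, exactly as shown in the problem or answer text.
Target oxide masses per 100.0 kg glaze:
  Al2O3: 4.757% × 100.0 = 4.757 kg
  PbO: 12.00% × 100.0 = 12.00 kg
  SiO2: 68.94% × 100.0 = 68.94 kg
  Na2O: 8.704% × 100.0 = 8.704 kg
  BaO: 5.604% × 100.0 = 5.604 kg
Sums-versus-targets review using the reported weights, under the basis named above (sum by sum, the targets are met given rounding of the digits):
  Al2O3: 52.92·0.003000 + 23.86·0.1927 = 4.757 kg (target 4.757 kg)
  PbO: 12.28·0.9769 = 12.00 kg (target 12.00 kg)
  SiO2: 52.92·0.9950 + 23.86·0.6825 = 68.94 kg (target 68.94 kg)
  Na2O: 10.33·0.5839 + 23.86·0.1120 = 8.704 kg (target 8.704 kg)
  BaO: 7.239·0.7741 = 5.604 kg (target 5.604 kg)
Mass balance on the glass: net batch after ignition = 100.0 kg (the Σ of target masses is 100.0 kg; basis as stated: 100.0 kg — differing by rounding only).
Total batch = Σ batch = 106.6 kg; LOI loss = Σ batch·LOI = 6.629 kg; yield = glass ÷ total batch = 93.78%.

Batch per 100.0 kg glaze:
  Minium: 12.28 kg
  Sand: 52.92 kg
  Soda ash: 10.33 kg
  Albite: 23.86 kg
  BaCO3: 7.239 kg
Total batch = 106.6 kg; LOI loss = 6.629 kg; yield = 93.78%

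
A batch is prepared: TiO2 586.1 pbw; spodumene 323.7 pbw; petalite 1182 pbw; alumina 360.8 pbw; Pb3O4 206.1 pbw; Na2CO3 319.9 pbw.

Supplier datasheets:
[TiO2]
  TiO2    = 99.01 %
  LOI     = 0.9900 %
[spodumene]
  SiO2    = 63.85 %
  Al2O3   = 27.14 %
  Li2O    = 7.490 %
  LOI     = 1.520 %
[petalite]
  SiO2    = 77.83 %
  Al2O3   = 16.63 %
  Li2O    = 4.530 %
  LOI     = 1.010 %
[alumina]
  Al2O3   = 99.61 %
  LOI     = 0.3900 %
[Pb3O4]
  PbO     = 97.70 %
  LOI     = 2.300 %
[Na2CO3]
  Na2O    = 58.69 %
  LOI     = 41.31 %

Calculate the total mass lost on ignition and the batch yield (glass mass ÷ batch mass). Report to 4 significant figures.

LOI loss = 161.0 pbw; glass = 2818 pbw; yield = 94.60%

Each numeric step holds full precision end to end — the intermediate values appear rounded to four significant digits within the worked lines. Every reported value takes a single rounding; the derived quantities are carried in exact precision (glass mass, the yield, totals, ignition loss, the six compositions) from the batch weights per 2818 pbw of glass, precisely as stated by either problem or answer.
Loss on ignition, line by line:
  TiO2: 586.1 × 0.009900 = 5.802 pbw
  spodumene: 323.7 × 0.01520 = 4.920 pbw
  petalite: 1182 × 0.01010 = 11.94 pbw
  alumina: 360.8 × 0.003900 = 1.407 pbw
  Pb3O4: 206.1 × 0.02300 = 4.740 pbw
  Na2CO3: 319.9 × 0.4131 = 132.2 pbw
Total LOI = 161.0 pbw
Glass = batch − LOI = 2979 − 161.0 = 2818 pbw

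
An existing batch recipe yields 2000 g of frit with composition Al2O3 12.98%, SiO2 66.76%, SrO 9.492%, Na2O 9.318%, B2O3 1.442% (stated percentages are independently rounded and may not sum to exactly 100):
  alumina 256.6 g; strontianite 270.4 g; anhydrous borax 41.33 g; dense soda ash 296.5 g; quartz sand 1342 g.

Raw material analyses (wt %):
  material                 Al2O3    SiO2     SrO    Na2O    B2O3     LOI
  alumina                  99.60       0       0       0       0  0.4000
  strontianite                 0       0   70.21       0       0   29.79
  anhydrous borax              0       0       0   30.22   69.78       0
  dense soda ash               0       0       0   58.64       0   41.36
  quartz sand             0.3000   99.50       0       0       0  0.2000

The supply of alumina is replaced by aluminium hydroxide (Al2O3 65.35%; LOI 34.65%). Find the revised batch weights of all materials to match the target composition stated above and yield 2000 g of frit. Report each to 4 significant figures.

The working math maintains exact precision from start to finish. Mid-chain values are rounded to four significant figures when quoted — each reported result takes exactly one rounding — derived quantities are recomputed in exact precision (totals, net glass mass, LOI, five oxide percentages, the yield) starting from the weights per 2000 g of glass, as set out in the problem or answer text.
The oxide mass targets at 2000 g frit:
  Al2O3: 12.98% × 2000 = 259.6 g
  SiO2: 66.76% × 2000 = 1335 g
  SrO: 9.492% × 2000 = 189.8 g
  Na2O: 9.318% × 2000 = 186.4 g
  B2O3: 1.442% × 2000 = 28.84 g
A balance pass over the oxides, applying the batch weights above, on the stated basis (oxide sums agree with the targets modulo rounding of the values):
  Al2O3: 391.1·0.6535 + 1342·0.003000 = 259.6 g (target 259.6 g)
  SiO2: 1342·0.9950 = 1335 g (target 1335 g)
  SrO: 270.4·0.7021 = 189.8 g (target 189.8 g)
  Na2O: 41.33·0.3022 + 296.5·0.5864 = 186.4 g (target 186.4 g)
  B2O3: 41.33·0.6978 = 28.84 g (target 28.84 g)
Consistency of the glass mass: net batch after ignition = 2000 g (the targets, summed, come to 2000 g; against the stated basis, 2000 g — any gap is answer rounding).
Summing the batch: Σ batch = 2341 g; Σ batch·LOI gives LOI loss = 341.4 g; the yield ratio, glass ÷ batch: 85.42%.

Revised batch per 2000 g frit:
  aluminium hydroxide: 391.1 g
  strontianite: 270.4 g
  anhydrous borax: 41.33 g
  dense soda ash: 296.5 g
  quartz sand: 1342 g
Total batch = 2341 g; LOI loss = 341.4 g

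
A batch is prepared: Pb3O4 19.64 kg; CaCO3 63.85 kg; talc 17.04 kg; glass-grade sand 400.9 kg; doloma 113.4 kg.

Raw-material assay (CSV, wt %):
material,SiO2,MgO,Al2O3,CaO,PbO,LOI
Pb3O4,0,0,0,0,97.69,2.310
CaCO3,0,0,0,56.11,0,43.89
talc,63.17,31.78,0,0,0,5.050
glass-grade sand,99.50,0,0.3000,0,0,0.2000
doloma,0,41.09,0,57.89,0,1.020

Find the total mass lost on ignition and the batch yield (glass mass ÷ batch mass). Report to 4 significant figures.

LOI loss = 31.30 kg; glass = 583.5 kg; yield = 94.91%

Mid-chain values are displayed, with 4-significant-digit rounding, within the worked lines. Each numeric step carries exact precision in all steps; a single rounding produces every reported result. Derived quantities (LOI, the totals, net glass mass, yield, the five compositions) are carried from the batch weights per 583.5 kg of glass at full precision, exactly as shown in the question or the answer.
Material-by-material LOI:
  Pb3O4: 19.64 × 0.02310 = 0.4537 kg
  CaCO3: 63.85 × 0.4389 = 28.02 kg
  talc: 17.04 × 0.05050 = 0.8605 kg
  glass-grade sand: 400.9 × 0.002000 = 0.8018 kg
  doloma: 113.4 × 0.01020 = 1.157 kg
Total LOI = 31.30 kg
Glass = batch − LOI = 614.8 − 31.30 = 583.5 kg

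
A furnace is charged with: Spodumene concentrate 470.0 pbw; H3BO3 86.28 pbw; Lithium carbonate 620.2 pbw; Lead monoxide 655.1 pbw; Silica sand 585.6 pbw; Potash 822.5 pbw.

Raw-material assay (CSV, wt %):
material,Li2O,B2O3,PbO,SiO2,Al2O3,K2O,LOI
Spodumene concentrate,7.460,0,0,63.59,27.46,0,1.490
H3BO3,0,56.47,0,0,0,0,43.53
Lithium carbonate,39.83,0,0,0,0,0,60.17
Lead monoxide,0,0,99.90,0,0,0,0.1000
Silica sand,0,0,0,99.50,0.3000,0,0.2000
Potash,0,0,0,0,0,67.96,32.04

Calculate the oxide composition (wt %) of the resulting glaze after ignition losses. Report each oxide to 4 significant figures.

Glass mass = 2557 pbw (batch 3240 − LOI 683.1).
Composition: Li2O 11.03%, B2O3 1.906%, PbO 25.60%, SiO2 34.48%, Al2O3 5.117%, K2O 21.86%

Values along the way appear rounded off to 4 significant digits within the worked lines. The working math maintains full precision in every operation. Each reported result is rounded only once; all derived quantities are recomputed from the batch weights for 2557 pbw of glass in full float precision (totals, the six compositions, glass mass, yield, LOI) as written in the question or the answer.
Mass of each oxide from the mix:
  Li2O: 470.0·0.07460 + 620.2·0.3983 = 282.1 pbw
  B2O3: 86.28·0.5647 = 48.72 pbw
  PbO: 655.1·0.9990 = 654.4 pbw
  SiO2: 470.0·0.6359 + 585.6·0.9950 = 881.5 pbw
  Al2O3: 470.0·0.2746 + 585.6·0.003000 = 130.8 pbw
  K2O: 822.5·0.6796 = 559.0 pbw
LOI: 470.0·0.01490 + 86.28·0.4353 + 620.2·0.6017 + 655.1·0.001000 + 585.6·0.002000 + 822.5·0.3204 = 683.1 pbw
Glass = total batch minus LOI = 3240 − 683.1 = 2557 pbw (matching Σ of the oxides)
wt %: oxide over glass, times 100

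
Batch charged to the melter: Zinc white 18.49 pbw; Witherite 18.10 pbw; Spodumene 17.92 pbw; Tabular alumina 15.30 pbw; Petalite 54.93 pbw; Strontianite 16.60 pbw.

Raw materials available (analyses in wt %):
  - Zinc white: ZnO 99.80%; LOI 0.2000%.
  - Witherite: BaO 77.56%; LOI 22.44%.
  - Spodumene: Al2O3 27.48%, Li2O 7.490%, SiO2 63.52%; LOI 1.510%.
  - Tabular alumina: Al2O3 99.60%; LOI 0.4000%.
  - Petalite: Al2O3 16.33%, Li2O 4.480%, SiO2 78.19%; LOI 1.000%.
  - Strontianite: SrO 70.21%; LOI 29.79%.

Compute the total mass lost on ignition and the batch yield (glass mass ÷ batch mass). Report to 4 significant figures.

All arithmetic holds full float precision from start to finish. Intermediates are shown rounded to 4 significant digits alongside each step. A single rounding produces each reported value. All derived quantities are computed from the batch weights at 131.4 pbw of glass in exact precision (the yield, the totals, net glass mass, ignition loss, the six compositions), as given in the problem or answer text.
Ignition loss by material:
  Zinc white: 18.49 × 0.002000 = 0.03698 pbw
  Witherite: 18.10 × 0.2244 = 4.062 pbw
  Spodumene: 17.92 × 0.01510 = 0.2706 pbw
  Tabular alumina: 15.30 × 0.004000 = 0.06120 pbw
  Petalite: 54.93 × 0.01000 = 0.5493 pbw
  Strontianite: 16.60 × 0.2979 = 4.945 pbw
Total LOI = 9.925 pbw
Glass = batch − LOI = 141.3 − 9.925 = 131.4 pbw

LOI loss = 9.925 pbw; glass = 131.4 pbw; yield = 92.98%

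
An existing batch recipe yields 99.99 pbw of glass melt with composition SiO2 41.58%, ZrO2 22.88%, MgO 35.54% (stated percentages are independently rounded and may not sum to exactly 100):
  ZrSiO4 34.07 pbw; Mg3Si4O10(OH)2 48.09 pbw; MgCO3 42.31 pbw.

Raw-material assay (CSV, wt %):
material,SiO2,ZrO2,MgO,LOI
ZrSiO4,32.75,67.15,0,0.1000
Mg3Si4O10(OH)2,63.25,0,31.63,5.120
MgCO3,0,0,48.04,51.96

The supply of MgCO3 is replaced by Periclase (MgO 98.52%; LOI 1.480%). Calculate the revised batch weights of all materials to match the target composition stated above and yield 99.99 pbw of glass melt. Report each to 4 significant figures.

In-progress results are printed (rounded to four significant figures) as written. The working math holds full precision throughout; every reported figure takes just one rounding — derived quantities (the three compositions, totals, glass mass, the yield, ignition loss) are rebuilt from the batch weights per 99.99 pbw of glass in full precision as quoted within the question or the answer.
Target oxide masses per 99.99 pbw glass melt:
  SiO2: 41.58% × 99.99 = 41.58 pbw
  ZrO2: 22.88% × 99.99 = 22.88 pbw
  MgO: 35.54% × 99.99 = 35.54 pbw
Per-oxide balance check from the weights as reported, at the basis given (every target is met by its sum exact up to rounding of places):
  SiO2: 34.07·0.3275 + 48.09·0.6325 = 41.57 pbw (target 41.58 pbw)
  ZrO2: 34.07·0.6715 = 22.88 pbw (target 22.88 pbw)
  MgO: 48.09·0.3163 + 20.63·0.9852 = 35.54 pbw (target 35.54 pbw)
Auditing the glass mass value: whole batch net of LOI = 99.99 pbw (summing oxide targets gives 99.99 pbw; stated basis 99.99 pbw — differing by rounding only).
Batch grand total — Σ batch = 102.8 pbw; the LOI term Σ batch·LOI equals 2.802 pbw; the yield ratio, glass ÷ batch: 97.27%.

Revised batch per 99.99 pbw glass melt:
  ZrSiO4: 34.07 pbw
  Mg3Si4O10(OH)2: 48.09 pbw
  Periclase: 20.63 pbw
Total batch = 102.8 pbw; LOI loss = 2.802 pbw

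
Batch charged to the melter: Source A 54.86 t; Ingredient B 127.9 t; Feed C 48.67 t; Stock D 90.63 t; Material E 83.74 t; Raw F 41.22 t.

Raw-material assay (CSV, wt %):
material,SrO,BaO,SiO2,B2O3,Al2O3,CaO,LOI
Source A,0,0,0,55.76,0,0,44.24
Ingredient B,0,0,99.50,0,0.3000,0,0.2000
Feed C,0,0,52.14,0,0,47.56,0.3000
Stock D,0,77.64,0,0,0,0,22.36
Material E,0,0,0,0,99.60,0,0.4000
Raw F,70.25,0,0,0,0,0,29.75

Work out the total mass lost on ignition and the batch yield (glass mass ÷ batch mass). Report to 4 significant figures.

In-progress results appear (rounded to 4 significant digits) between the steps. All arithmetic maintains exact precision throughout. Every reported result takes exactly one rounding; all derived quantities (the totals, yield, ignition loss, six oxide percentages, net glass mass) are re-derived at full precision from the batch weights for 389.5 t of glass, as given in problem or answer.
Ignition loss by material:
  Source A: 54.86 × 0.4424 = 24.27 t
  Ingredient B: 127.9 × 0.002000 = 0.2558 t
  Feed C: 48.67 × 0.003000 = 0.1460 t
  Stock D: 90.63 × 0.2236 = 20.26 t
  Material E: 83.74 × 0.004000 = 0.3350 t
  Raw F: 41.22 × 0.2975 = 12.26 t
Total LOI = 57.53 t
Glass = batch − LOI = 447.0 − 57.53 = 389.5 t

LOI loss = 57.53 t; glass = 389.5 t; yield = 87.13%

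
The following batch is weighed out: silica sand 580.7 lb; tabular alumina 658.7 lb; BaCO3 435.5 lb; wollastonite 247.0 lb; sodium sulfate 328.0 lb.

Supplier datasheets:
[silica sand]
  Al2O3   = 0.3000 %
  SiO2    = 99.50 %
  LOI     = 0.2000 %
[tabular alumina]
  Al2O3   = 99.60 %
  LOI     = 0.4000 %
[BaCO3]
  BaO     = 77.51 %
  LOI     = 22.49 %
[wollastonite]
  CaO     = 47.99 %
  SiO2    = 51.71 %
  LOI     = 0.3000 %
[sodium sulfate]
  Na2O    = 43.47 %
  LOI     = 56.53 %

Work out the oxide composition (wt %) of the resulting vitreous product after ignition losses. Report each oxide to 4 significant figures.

Mid-chain values appear rounded off to 4 significant digits as written — full precision is kept at every stage — exactly one rounding is applied to every reported figure. Derived quantities (the five compositions, the yield, ignition loss, glass mass, the totals) are re-derived in exact precision from the batch weights per 1962 lb of glass, as quoted within the problem or answer text.
Oxide masses out of the charge:
  Na2O: 328.0·0.4347 = 142.6 lb
  CaO: 247.0·0.4799 = 118.5 lb
  Al2O3: 580.7·0.003000 + 658.7·0.9960 = 657.8 lb
  SiO2: 580.7·0.9950 + 247.0·0.5171 = 705.5 lb
  BaO: 435.5·0.7751 = 337.6 lb
LOI: 580.7·0.002000 + 658.7·0.004000 + 435.5·0.2249 + 247.0·0.003000 + 328.0·0.5653 = 287.9 lb
batch − LOI leaves glass = 2250 − 287.9 = 1962 lb (matching Σ of the oxides)
each wt % is 100 × oxide ÷ glass

Glass mass = 1962 lb (batch 2250 − LOI 287.9).
Composition: Na2O 7.267%, CaO 6.042%, Al2O3 33.53%, SiO2 35.96%, BaO 17.20%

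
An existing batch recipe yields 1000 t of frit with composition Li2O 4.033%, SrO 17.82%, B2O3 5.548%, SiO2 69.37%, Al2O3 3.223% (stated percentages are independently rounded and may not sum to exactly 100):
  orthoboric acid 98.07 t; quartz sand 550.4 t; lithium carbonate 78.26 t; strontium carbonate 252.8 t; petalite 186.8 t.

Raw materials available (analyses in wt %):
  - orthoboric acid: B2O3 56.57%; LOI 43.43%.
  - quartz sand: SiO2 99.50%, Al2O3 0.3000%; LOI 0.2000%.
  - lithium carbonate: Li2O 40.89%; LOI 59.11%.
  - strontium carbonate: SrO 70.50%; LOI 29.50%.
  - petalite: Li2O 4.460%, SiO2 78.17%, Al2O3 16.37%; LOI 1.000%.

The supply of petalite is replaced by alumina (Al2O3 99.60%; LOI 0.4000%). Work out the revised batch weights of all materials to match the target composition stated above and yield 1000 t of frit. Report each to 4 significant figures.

Revised batch per 1000 t frit:
  orthoboric acid: 98.07 t
  quartz sand: 697.2 t
  lithium carbonate: 98.63 t
  strontium carbonate: 252.8 t
  alumina: 30.26 t
Total batch = 1177 t; LOI loss = 177.0 t

The whole derivation maintains full float precision all the way through; the intermediate values appear (rounded to 4 significant figures) at each printed step; each reported figure is rounded a single time — the derived quantities, which include net glass mass, LOI, the yield, five oxide percentages, totals, are carried in exact precision, precisely as stated by the question or the answer, starting from the weights per 1000 t of glass.
The oxide mass targets at 1000 t frit:
  Li2O: 4.033% × 1000 = 40.33 t
  SrO: 17.82% × 1000 = 178.2 t
  B2O3: 5.548% × 1000 = 55.48 t
  SiO2: 69.37% × 1000 = 693.7 t
  Al2O3: 3.223% × 1000 = 32.23 t
Balance tally, oxide-wise, given the weights on record, against the basis in use (target by target, the sums agree inside rounding margins):
  Li2O: 98.63·0.4089 = 40.33 t (target 40.33 t)
  SrO: 252.8·0.7050 = 178.2 t (target 178.2 t)
  B2O3: 98.07·0.5657 = 55.48 t (target 55.48 t)
  SiO2: 697.2·0.9950 = 693.7 t (target 693.7 t)
  Al2O3: 697.2·0.003000 + 30.26·0.9960 = 32.23 t (target 32.23 t)
Glass-mass closure: the batch minus its LOI: 1000 t (the Σ of target masses is 999.9 t; the stated basis being 1000 t — rounding explains the deltas).
Batch total: Σ batch = 1177 t; Σ batch·LOI gives LOI loss = 177.0 t; glass ÷ batch gives a yield of 84.96%.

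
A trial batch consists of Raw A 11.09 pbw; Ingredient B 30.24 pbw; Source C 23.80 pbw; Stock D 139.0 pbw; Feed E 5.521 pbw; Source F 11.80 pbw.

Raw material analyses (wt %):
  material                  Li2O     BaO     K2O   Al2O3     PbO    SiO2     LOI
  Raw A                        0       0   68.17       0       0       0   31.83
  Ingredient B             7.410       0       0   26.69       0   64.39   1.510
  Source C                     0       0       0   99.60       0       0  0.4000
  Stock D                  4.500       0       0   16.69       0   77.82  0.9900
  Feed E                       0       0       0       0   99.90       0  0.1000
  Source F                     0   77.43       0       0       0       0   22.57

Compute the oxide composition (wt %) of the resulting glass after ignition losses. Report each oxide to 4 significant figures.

Glass mass = 213.3 pbw (batch 221.5 − LOI 8.127).
Composition: Li2O 3.983%, BaO 4.283%, K2O 3.544%, Al2O3 25.77%, PbO 2.585%, SiO2 59.83%

Values along the way appear, with 4-significant-digit rounding, alongside each step — all arithmetic holds full precision through the solve; each reported value receives exactly one rounding — derived quantities, including yield, glass mass, the six compositions, totals, LOI, are recomputed from the weighed amounts at 213.3 pbw of glass in exact precision, exactly as printed in the problem or answer text.
Oxide-by-oxide delivered mass:
  Li2O: 30.24·0.07410 + 139.0·0.04500 = 8.496 pbw
  BaO: 11.80·0.7743 = 9.137 pbw
  K2O: 11.09·0.6817 = 7.560 pbw
  Al2O3: 30.24·0.2669 + 23.80·0.9960 + 139.0·0.1669 = 54.97 pbw
  PbO: 5.521·0.9990 = 5.515 pbw
  SiO2: 30.24·0.6439 + 139.0·0.7782 = 127.6 pbw
LOI: 11.09·0.3183 + 30.24·0.01510 + 23.80·0.004000 + 139.0·0.009900 + 5.521·0.001000 + 11.80·0.2257 = 8.127 pbw
Glass = total batch minus LOI = 221.5 − 8.127 = 213.3 pbw (matching Σ of the oxides)
percent by weight: oxide/glass ×100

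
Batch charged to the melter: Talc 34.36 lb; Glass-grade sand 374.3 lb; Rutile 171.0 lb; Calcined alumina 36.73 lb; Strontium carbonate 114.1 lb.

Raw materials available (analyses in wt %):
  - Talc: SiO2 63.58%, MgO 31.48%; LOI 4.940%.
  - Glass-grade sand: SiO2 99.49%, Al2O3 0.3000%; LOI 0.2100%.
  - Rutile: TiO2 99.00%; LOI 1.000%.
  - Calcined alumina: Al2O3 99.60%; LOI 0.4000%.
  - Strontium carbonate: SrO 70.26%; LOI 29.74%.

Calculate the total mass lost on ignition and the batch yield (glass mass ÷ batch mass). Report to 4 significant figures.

LOI loss = 38.27 lb; glass = 692.2 lb; yield = 94.76%

In-progress results are printed, rounded to 4 significant digits, between the steps; the working math carries exact precision in all steps. Each reported value is rounded once only. Derived quantities (five oxide percentages, net glass mass, the yield, the totals, ignition loss) are recomputed in full float precision from the weighed amounts per 692.2 lb of glass as written in the question or the answer.
Ignition loss by material:
  Talc: 34.36 × 0.04940 = 1.697 lb
  Glass-grade sand: 374.3 × 0.002100 = 0.7860 lb
  Rutile: 171.0 × 0.01000 = 1.710 lb
  Calcined alumina: 36.73 × 0.004000 = 0.1469 lb
  Strontium carbonate: 114.1 × 0.2974 = 33.93 lb
Total LOI = 38.27 lb
Glass = batch − LOI = 730.5 − 38.27 = 692.2 lb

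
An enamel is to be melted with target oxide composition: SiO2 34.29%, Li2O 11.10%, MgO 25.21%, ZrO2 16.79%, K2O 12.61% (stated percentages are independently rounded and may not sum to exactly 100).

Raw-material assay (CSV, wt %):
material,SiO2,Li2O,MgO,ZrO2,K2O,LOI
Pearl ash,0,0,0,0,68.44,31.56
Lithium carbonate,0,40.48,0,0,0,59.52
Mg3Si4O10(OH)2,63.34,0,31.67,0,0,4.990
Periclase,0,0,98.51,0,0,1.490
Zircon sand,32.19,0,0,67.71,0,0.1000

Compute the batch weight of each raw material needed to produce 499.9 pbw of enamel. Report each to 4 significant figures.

Batch per 499.9 pbw enamel:
  Pearl ash: 92.11 pbw
  Lithium carbonate: 137.1 pbw
  Mg3Si4O10(OH)2: 207.6 pbw
  Periclase: 61.18 pbw
  Zircon sand: 124.0 pbw
Total batch = 622.0 pbw; LOI loss = 122.1 pbw; yield = 80.37%

Working values are printed rounded to four significant digits in the working — the working math maintains full precision at every stage — every reported figure takes just one rounding. Derived quantities are recomputed in full precision (net glass mass, the five compositions, the yield, totals, ignition loss) starting from the weights for 499.9 pbw of glass precisely as stated by question or answer.
Target oxide masses per 499.9 pbw enamel:
  SiO2: 34.29% × 499.9 = 171.4 pbw
  Li2O: 11.10% × 499.9 = 55.49 pbw
  MgO: 25.21% × 499.9 = 126.0 pbw
  ZrO2: 16.79% × 499.9 = 83.93 pbw
  K2O: 12.61% × 499.9 = 63.04 pbw
Per-oxide balance check per the reported batch figures, under the basis named above (target by target, the sums agree given rounding of the digits):
  SiO2: 207.6·0.6334 + 124.0·0.3219 = 171.4 pbw (target 171.4 pbw)
  Li2O: 137.1·0.4048 = 55.50 pbw (target 55.49 pbw)
  MgO: 207.6·0.3167 + 61.18·0.9851 = 126.0 pbw (target 126.0 pbw)
  ZrO2: 124.0·0.6771 = 83.96 pbw (target 83.93 pbw)
  K2O: 92.11·0.6844 = 63.04 pbw (target 63.04 pbw)
Glass-mass sanity pass: batch Σ − ignition loss = 499.9 pbw (per-oxide target masses sum to 499.9 pbw; with the basis standing at 499.9 pbw — differing by rounding only).
Batch total: Σ batch = 622.0 pbw; LOI loss = Σ batch·LOI = 122.1 pbw; yield: glass divided by total = 80.37%.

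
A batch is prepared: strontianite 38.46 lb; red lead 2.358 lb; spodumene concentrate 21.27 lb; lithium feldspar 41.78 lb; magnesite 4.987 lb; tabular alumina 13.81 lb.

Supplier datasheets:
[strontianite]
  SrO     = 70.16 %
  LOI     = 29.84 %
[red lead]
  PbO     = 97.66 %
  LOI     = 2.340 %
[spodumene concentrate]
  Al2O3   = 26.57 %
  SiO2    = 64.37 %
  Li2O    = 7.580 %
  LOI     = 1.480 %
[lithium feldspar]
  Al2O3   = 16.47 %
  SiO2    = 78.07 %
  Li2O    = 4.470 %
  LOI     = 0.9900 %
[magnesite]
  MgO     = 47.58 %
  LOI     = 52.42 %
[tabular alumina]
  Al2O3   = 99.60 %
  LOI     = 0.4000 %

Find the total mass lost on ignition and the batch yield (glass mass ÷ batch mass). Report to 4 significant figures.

In-progress results are printed (rounded to 4 significant digits) when written out — all internal work maintains full float precision at each step — exactly one rounding goes into each reported number. All derived quantities, which include net glass mass, LOI, the yield, six oxide percentages, the totals, are recomputed in full float precision, as set out in either problem or answer, starting from the weights on 107.7 lb of glass.
Ignition loss by material:
  strontianite: 38.46 × 0.2984 = 11.48 lb
  red lead: 2.358 × 0.02340 = 0.05518 lb
  spodumene concentrate: 21.27 × 0.01480 = 0.3148 lb
  lithium feldspar: 41.78 × 0.009900 = 0.4136 lb
  magnesite: 4.987 × 0.5242 = 2.614 lb
  tabular alumina: 13.81 × 0.004000 = 0.05524 lb
Total LOI = 14.93 lb
Glass = batch − LOI = 122.7 − 14.93 = 107.7 lb

LOI loss = 14.93 lb; glass = 107.7 lb; yield = 87.83%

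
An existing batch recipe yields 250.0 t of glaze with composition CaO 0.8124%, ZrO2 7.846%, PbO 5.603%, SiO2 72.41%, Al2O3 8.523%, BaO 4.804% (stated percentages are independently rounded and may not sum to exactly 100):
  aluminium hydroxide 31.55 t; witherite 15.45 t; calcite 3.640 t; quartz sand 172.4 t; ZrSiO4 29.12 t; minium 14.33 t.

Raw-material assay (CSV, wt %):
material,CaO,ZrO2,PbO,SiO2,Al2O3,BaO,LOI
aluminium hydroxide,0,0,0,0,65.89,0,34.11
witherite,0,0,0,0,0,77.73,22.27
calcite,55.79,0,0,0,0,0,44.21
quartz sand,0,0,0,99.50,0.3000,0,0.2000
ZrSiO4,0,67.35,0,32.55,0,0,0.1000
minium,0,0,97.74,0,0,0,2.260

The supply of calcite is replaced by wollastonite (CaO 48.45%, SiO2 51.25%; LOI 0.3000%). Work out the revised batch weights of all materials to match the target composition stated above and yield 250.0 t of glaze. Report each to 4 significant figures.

All internal work carries full float precision through the solve; mid-chain values are printed with 4-significant-digit rounding alongside each step. Every reported number is rounded exactly once — the derived quantities (LOI, the six compositions, the totals, glass mass, the yield) are recomputed using the weight values on 250.0 t of glass in exact precision exactly as shown in the problem or answer text.
The oxide mass targets at 250.0 t glaze:
  CaO: 0.8124% × 250.0 = 2.031 t
  ZrO2: 7.846% × 250.0 = 19.61 t
  PbO: 5.603% × 250.0 = 14.01 t
  SiO2: 72.41% × 250.0 = 181.0 t
  Al2O3: 8.523% × 250.0 = 21.31 t
  BaO: 4.804% × 250.0 = 12.01 t
Balance tally, oxide-wise, per the reported batch figures, for the quoted basis mass (delivered sums recover each target inside rounding margins):
  CaO: 4.192·0.4845 = 2.031 t (target 2.031 t)
  ZrO2: 29.12·0.6735 = 19.61 t (target 19.61 t)
  PbO: 14.33·0.9774 = 14.01 t (target 14.01 t)
  SiO2: 4.192·0.5125 + 170.2·0.9950 + 29.12·0.3255 = 181.0 t (target 181.0 t)
  Al2O3: 31.56·0.6589 + 170.2·0.003000 = 21.31 t (target 21.31 t)
  BaO: 15.45·0.7773 = 12.01 t (target 12.01 t)
Glass-mass closure: total charge less LOI = 249.9 t (targets for the oxides total 250.0 t; versus the stated basis of 250.0 t — differing by rounding only).
Summing the batch: Σ batch = 264.9 t; ignition loss, Σ(batch × LOI) = 14.91 t; the yield ratio, glass ÷ batch: 94.37%.

Revised batch per 250.0 t glaze:
  aluminium hydroxide: 31.56 t
  witherite: 15.45 t
  wollastonite: 4.192 t
  quartz sand: 170.2 t
  ZrSiO4: 29.12 t
  minium: 14.33 t
Total batch = 264.9 t; LOI loss = 14.91 t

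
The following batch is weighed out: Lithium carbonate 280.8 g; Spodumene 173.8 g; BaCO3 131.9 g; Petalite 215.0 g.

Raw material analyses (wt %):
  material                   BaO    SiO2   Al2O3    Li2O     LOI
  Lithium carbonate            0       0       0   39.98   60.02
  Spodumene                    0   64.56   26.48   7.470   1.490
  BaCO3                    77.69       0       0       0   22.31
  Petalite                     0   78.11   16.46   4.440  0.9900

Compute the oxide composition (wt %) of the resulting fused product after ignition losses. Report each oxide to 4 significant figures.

Every computation holds exact precision at every stage. Mid-chain values are displayed rounded to four significant figures; every reported number includes exactly one rounding; derived quantities (the totals, the yield, ignition loss, four oxide percentages, glass mass) are computed from the weighed amounts on 598.8 g of glass in full float precision, precisely as stated by either problem or answer.
What the batch supplies per oxide:
  BaO: 131.9·0.7769 = 102.5 g
  SiO2: 173.8·0.6456 + 215.0·0.7811 = 280.1 g
  Al2O3: 173.8·0.2648 + 215.0·0.1646 = 81.41 g
  Li2O: 280.8·0.3998 + 173.8·0.07470 + 215.0·0.04440 = 134.8 g
LOI: 280.8·0.6002 + 173.8·0.01490 + 131.9·0.2231 + 215.0·0.009900 = 202.7 g
Resulting glass, batch − LOI: 801.5 − 202.7 = 598.8 g (the oxide masses sum to this)
percent by weight: oxide/glass ×100

Glass mass = 598.8 g (batch 801.5 − LOI 202.7).
Composition: BaO 17.11%, SiO2 46.78%, Al2O3 13.60%, Li2O 22.51%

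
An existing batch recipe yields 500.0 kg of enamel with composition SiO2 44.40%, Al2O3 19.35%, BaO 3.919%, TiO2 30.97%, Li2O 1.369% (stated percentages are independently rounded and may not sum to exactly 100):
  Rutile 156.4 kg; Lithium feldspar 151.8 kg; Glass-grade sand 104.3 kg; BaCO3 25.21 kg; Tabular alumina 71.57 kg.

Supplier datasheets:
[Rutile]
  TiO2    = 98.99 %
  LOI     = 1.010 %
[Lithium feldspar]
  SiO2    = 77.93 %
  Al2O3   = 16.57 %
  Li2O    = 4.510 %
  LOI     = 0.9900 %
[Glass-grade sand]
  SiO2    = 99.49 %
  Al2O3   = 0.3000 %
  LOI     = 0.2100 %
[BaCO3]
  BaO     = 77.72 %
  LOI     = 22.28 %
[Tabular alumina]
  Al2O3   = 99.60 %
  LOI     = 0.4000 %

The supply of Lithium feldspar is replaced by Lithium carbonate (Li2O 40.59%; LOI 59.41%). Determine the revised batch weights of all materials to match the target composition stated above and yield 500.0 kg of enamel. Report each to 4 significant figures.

All arithmetic runs at exact precision at every stage. In-progress results are shown rounded off to 4 significant digits at each printed step. A single rounding yields every reported value; all derived quantities (glass mass, the totals, the yield, the five compositions, ignition loss) are carried at exact precision using the weight values for 500.0 kg of glass, as set out in the problem or answer text.
Per-oxide target masses for 500.0 kg enamel:
  SiO2: 44.40% × 500.0 = 222.0 kg
  Al2O3: 19.35% × 500.0 = 96.75 kg
  BaO: 3.919% × 500.0 = 19.60 kg
  TiO2: 30.97% × 500.0 = 154.8 kg
  Li2O: 1.369% × 500.0 = 6.845 kg
A balance pass over the oxides, using the reported weights, against the basis in use (sums match the target masses net of answer rounding effects):
  SiO2: 223.1·0.9949 = 222.0 kg (target 222.0 kg)
  Al2O3: 223.1·0.003000 + 96.47·0.9960 = 96.75 kg (target 96.75 kg)
  BaO: 25.21·0.7772 = 19.59 kg (target 19.60 kg)
  TiO2: 156.4·0.9899 = 154.8 kg (target 154.8 kg)
  Li2O: 16.86·0.4059 = 6.843 kg (target 6.845 kg)
Glass mass check: the batch minus its LOI: 500.0 kg (oxide target masses add up to 500.0 kg; against the stated basis, 500.0 kg — deltas are rounding alone).
Batch total: Σ batch = 518.0 kg; Σ batch·LOI gives LOI loss = 18.07 kg; glass ÷ batch gives a yield of 96.51%.

Revised batch per 500.0 kg enamel:
  Rutile: 156.4 kg
  Lithium carbonate: 16.86 kg
  Glass-grade sand: 223.1 kg
  BaCO3: 25.21 kg
  Tabular alumina: 96.47 kg
Total batch = 518.0 kg; LOI loss = 18.07 kg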